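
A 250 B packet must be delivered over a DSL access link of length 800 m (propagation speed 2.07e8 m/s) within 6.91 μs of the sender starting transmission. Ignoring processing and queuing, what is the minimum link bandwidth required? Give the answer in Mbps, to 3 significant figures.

657 Mbps

L = 2000 bits.
Propagation delay = 800 / 2.07e+08 = 3.86473 μs.
Transmission budget = 6.91 − 3.86473 = 3.04527 μs.
R ≥ L / t_tx = 2000 bits / 3.04527e-06 s = 657 Mbps.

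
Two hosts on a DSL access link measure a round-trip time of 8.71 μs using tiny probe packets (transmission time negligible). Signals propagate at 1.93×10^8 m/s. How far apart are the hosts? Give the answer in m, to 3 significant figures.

One-way propagation = RTT/2 = 4.355 μs.
d = s × t = 193000000 × 4.355e-06 = 841 m.

841 m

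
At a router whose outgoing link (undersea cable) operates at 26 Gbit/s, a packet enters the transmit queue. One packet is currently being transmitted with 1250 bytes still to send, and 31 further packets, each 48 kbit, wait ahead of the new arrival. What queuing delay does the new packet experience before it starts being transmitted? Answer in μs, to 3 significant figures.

57.6 μs

Each queued packet: L/R = 48000/26000000000 = 1.84615 μs.
31 queued → 57.2308 μs.
Plus remaining 10000 bits of current packet: 0.384615 μs.
Queuing delay = 57.6 μs.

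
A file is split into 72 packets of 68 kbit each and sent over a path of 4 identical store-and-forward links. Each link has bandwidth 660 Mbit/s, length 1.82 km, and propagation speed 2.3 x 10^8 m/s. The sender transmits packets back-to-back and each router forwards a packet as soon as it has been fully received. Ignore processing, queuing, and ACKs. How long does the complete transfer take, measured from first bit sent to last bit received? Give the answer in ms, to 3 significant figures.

7.76 ms

Per-hop transmission t_tx = L/R = 68000/660000000 = 0.10303 ms.
Per-hop propagation t_prop = 1820/2.3e+08 = 0.00791304 ms.
Pipeline fill: first packet needs 4·t_tx to clear all hops; remaining 71 packets each add one t_tx.
Total = (4+72-1)·t_tx + 4·t_prop = 75·0.10303 + 4·0.00791304 = 7.76 ms.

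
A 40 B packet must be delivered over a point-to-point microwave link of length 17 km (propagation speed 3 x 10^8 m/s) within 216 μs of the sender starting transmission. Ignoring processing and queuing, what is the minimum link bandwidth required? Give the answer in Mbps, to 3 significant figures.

2.01 Mbps

L = 320 bits.
Propagation delay = 17000 / 300000000 = 56.6667 μs.
Transmission budget = 216 − 56.6667 = 159.333 μs.
R ≥ L / t_tx = 320 bits / 0.000159333 s = 2.01 Mbps.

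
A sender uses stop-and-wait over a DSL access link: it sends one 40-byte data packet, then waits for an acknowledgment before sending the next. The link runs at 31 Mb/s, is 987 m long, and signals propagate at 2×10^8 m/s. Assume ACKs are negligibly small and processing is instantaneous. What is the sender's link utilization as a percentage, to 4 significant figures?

51.12 %

t_tx = L/R = 320/31000000 = 1.03226e-05 s.
t_prop = 987/200000000 = 4.935e-06 s; RTT = 9.87e-06 s.
Cycle = t_tx + RTT = 2.01926e-05 s.
Utilization = t_tx / cycle = 1.03226e-05/2.01926e-05 = 51.12 %.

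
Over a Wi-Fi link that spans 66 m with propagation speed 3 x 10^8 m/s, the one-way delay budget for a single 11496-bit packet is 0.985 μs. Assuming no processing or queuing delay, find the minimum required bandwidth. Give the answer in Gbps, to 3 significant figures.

Propagation delay = 66 / 300000000 = 0.22 μs.
Transmission budget = 0.985 − 0.22 = 0.765 μs.
R ≥ L / t_tx = 11496 bits / 7.65e-07 s = 15.0 Gbps.

15.0 Gbps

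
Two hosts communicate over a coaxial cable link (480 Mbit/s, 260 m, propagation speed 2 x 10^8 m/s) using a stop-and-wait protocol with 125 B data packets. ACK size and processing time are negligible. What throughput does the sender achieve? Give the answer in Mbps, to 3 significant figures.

t_tx = L/R = 1000/480000000 = 2.08333e-06 s.
t_prop = 260/200000000 = 1.3e-06 s; RTT = 2.6e-06 s.
Cycle = t_tx + RTT = 4.68333e-06 s.
Throughput = L / cycle = 1000 / 4.68333e-06 = 214 Mbps.

214 Mbps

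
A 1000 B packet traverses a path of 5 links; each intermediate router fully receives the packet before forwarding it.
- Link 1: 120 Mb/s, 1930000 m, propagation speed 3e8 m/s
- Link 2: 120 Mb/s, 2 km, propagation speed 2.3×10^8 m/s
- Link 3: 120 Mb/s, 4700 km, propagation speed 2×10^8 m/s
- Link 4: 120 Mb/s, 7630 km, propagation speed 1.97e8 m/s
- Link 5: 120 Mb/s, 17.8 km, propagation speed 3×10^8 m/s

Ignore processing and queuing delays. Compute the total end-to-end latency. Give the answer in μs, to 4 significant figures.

69070 μs

L = 1000 × 8 = 8000 bits.
Transmission delay per hop = L/R = 8000/120000000 = 66.6667 μs; 5 hops → 333.333 μs.
Propagation delays (d/s per hop): 6433.33, 8.69565, 23500, 38731, 59.3333 μs; sum = 68732.3 μs.
End-to-end = 69070 μs.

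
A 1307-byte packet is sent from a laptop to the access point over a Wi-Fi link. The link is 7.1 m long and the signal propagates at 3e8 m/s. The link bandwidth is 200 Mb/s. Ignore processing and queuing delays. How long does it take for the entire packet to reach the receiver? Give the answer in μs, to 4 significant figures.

52.30 μs

L = 1307 × 8 = 10456 bits.
Transmission delay = L/R = 10456 / 200000000 = 52.28 μs.
Propagation delay = d/s = 7.1 m / 300000000 m/s = 0.0236667 μs.
Total = 52.30 μs.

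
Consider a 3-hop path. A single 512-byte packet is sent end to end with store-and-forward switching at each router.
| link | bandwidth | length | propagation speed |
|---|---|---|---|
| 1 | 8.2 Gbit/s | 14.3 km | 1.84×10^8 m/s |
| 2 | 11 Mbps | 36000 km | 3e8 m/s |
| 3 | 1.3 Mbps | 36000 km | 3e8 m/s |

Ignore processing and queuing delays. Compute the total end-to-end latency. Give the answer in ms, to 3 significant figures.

244 ms

L = 512 × 8 = 4096 bits.
Transmission delays (L/R per hop): 0.000499512, 0.372364, 3.15077 ms; sum = 3.52363 ms.
Propagation delays (d/s per hop): 0.0777174, 120, 120 ms; sum = 240.078 ms.
End-to-end = 244 ms.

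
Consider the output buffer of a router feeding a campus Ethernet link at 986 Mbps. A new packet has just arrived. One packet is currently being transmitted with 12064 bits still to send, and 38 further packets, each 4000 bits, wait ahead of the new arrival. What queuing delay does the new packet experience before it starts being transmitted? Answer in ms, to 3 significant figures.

0.166 ms

Each queued packet: L/R = 4000/986000000 = 0.0040568 ms.
38 queued → 0.154158 ms.
Plus remaining 12064 bits of current packet: 0.0122353 ms.
Queuing delay = 0.166 ms.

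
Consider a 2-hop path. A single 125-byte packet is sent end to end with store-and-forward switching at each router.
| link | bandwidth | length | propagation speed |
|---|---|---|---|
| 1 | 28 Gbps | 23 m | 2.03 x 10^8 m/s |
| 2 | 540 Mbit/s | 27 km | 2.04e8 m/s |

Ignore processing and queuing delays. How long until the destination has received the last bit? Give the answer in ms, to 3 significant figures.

L = 125 × 8 = 1000 bits.
Transmission delays (L/R per hop): 3.57143e-05, 0.00185185 ms; sum = 0.00188757 ms.
Propagation delays (d/s per hop): 0.0001133, 0.132353 ms; sum = 0.132466 ms.
End-to-end = 0.134 ms.

0.134 ms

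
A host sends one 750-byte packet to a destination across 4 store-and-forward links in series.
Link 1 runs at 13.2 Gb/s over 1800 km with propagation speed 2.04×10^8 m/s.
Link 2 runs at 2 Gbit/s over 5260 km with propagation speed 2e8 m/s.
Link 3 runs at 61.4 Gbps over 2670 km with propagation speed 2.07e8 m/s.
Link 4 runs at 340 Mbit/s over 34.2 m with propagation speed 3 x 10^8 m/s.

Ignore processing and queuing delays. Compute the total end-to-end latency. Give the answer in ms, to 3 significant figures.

48.0 ms

L = 750 × 8 = 6000 bits.
Transmission delays (L/R per hop): 0.000454545, 0.003, 9.77199e-05, 0.0176471 ms; sum = 0.0211993 ms.
Propagation delays (d/s per hop): 8.82353, 26.3, 12.8986, 0.000114 ms; sum = 48.0222 ms.
End-to-end = 48.0 ms.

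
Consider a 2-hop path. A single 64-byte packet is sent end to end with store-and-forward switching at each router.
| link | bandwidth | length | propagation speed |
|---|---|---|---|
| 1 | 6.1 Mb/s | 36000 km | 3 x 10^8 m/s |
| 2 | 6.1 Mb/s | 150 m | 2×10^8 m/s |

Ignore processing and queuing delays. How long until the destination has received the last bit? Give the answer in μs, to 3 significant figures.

L = 64 × 8 = 512 bits.
Transmission delay per hop = L/R = 512/6100000 = 83.9344 μs; 2 hops → 167.869 μs.
Propagation delays (d/s per hop): 120000, 0.75 μs; sum = 120001 μs.
End-to-end = 120000 μs.

120000 μs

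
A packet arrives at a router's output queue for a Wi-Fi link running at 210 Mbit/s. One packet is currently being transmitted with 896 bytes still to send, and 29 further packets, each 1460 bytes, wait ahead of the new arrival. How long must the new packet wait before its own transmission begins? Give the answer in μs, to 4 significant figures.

1647 μs

Each queued packet: L/R = 11680/210000000 = 55.619 μs.
29 queued → 1612.95 μs.
Plus remaining 7168 bits of current packet: 34.1333 μs.
Queuing delay = 1647 μs.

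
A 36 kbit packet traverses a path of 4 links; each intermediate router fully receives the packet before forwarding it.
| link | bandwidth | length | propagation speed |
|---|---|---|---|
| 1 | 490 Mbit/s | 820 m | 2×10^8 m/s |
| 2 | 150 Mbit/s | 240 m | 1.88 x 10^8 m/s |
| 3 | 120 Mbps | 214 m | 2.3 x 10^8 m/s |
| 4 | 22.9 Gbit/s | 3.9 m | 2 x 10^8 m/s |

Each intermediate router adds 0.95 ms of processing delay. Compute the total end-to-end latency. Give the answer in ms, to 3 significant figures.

L = 36000 bits.
Transmission delays (L/R per hop): 0.0734694, 0.24, 0.3, 0.00157205 ms; sum = 0.615041 ms.
Propagation delays (d/s per hop): 0.0041, 0.0012766, 0.000930435, 1.95e-05 ms; sum = 0.00632653 ms.
Processing at 3 router(s): 3 × 0.95 ms = 2.85 ms.
End-to-end = 3.47 ms.

3.47 ms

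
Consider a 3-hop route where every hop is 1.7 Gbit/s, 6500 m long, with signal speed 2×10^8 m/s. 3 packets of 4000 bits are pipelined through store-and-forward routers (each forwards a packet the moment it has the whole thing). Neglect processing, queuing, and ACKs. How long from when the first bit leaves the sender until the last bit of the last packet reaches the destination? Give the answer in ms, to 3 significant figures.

0.109 ms

Per-hop transmission t_tx = L/R = 4000/1700000000 = 0.00235294 ms.
Per-hop propagation t_prop = 6500/200000000 = 0.0325 ms.
Pipeline fill: first packet needs 3·t_tx to clear all hops; remaining 2 packets each add one t_tx.
Total = (3+3-1)·t_tx + 3·t_prop = 5·0.00235294 + 3·0.0325 = 0.109 ms.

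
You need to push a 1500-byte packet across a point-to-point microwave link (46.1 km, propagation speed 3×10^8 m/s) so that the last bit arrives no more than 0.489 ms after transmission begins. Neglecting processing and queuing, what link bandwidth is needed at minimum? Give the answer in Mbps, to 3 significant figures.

35.8 Mbps

L = 12000 bits.
Propagation delay = 46100 / 300000000 = 0.153667 ms.
Transmission budget = 0.489 − 0.153667 = 0.335333 ms.
R ≥ L / t_tx = 12000 bits / 0.000335333 s = 35.8 Mbps.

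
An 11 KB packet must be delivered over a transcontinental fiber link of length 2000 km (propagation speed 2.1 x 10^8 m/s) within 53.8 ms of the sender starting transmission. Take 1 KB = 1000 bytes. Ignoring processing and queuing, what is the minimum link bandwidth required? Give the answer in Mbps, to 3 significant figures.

L = 88000 bits.
Propagation delay = 2000000 / 210000000 = 9.52381 ms.
Transmission budget = 53.8 − 9.52381 = 44.2762 ms.
R ≥ L / t_tx = 88000 bits / 0.0442762 s = 1.99 Mbps.

1.99 Mbps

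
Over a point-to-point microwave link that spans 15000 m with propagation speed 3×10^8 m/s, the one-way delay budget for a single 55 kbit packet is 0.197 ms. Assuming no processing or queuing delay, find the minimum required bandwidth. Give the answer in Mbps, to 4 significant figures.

Propagation delay = 15000 / 300000000 = 0.05 ms.
Transmission budget = 0.197 − 0.05 = 0.147 ms.
R ≥ L / t_tx = 55000 bits / 0.000147 s = 374.1 Mbps.

374.1 Mbps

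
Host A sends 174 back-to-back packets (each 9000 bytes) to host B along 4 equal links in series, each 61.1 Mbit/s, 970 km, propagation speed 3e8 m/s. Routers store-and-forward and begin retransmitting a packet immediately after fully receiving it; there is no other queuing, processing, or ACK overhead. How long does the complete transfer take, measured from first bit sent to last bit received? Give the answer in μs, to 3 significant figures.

Per-hop transmission t_tx = L/R = 72000/61100000 = 1178.4 μs.
Per-hop propagation t_prop = 970000/300000000 = 3233.33 μs.
Pipeline fill: first packet needs 4·t_tx to clear all hops; remaining 173 packets each add one t_tx.
Total = (4+174-1)·t_tx + 4·t_prop = 177·1178.4 + 4·3233.33 = 222000 μs.

222000 μs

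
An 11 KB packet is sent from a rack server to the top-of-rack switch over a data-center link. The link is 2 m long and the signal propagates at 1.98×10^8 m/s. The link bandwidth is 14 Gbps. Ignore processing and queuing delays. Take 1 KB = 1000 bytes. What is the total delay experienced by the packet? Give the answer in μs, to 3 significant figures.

L = 88000 bits.
Transmission delay = L/R = 88000 / 14000000000 = 6.28571 μs.
Propagation delay = d/s = 2 m / 198000000 m/s = 0.010101 μs.
Total = 6.30 μs.

6.30 μs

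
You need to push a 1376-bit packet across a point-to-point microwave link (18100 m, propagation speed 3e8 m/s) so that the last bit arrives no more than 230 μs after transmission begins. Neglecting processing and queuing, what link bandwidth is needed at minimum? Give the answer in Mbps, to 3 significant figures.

8.11 Mbps

Propagation delay = 18100 / 300000000 = 60.3333 μs.
Transmission budget = 230 − 60.3333 = 169.667 μs.
R ≥ L / t_tx = 1376 bits / 0.000169667 s = 8.11 Mbps.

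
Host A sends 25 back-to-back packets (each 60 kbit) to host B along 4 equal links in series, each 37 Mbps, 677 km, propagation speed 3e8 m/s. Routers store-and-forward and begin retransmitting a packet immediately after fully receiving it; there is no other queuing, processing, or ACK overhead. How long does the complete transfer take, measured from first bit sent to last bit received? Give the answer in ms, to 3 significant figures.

54.4 ms

Per-hop transmission t_tx = L/R = 60000/37000000 = 1.62162 ms.
Per-hop propagation t_prop = 677000/300000000 = 2.25667 ms.
Pipeline fill: first packet needs 4·t_tx to clear all hops; remaining 24 packets each add one t_tx.
Total = (4+25-1)·t_tx + 4·t_prop = 28·1.62162 + 4·2.25667 = 54.4 ms.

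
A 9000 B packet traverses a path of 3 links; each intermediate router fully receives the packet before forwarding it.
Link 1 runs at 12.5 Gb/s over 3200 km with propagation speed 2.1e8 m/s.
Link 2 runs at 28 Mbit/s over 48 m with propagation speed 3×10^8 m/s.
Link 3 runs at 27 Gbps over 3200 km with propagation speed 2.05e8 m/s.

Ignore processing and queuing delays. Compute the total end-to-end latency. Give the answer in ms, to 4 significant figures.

L = 9000 × 8 = 72000 bits.
Transmission delays (L/R per hop): 0.00576, 2.57143, 0.00266667 ms; sum = 2.57986 ms.
Propagation delays (d/s per hop): 15.2381, 0.00016, 15.6098 ms; sum = 30.848 ms.
End-to-end = 33.43 ms.

33.43 ms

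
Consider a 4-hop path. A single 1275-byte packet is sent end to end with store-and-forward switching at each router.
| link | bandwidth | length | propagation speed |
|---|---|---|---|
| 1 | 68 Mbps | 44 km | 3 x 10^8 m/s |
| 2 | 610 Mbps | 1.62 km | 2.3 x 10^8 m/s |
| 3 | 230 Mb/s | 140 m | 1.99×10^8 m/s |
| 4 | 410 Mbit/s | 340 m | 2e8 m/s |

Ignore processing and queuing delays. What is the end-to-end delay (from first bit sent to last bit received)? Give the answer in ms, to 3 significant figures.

0.392 ms

L = 1275 × 8 = 10200 bits.
Transmission delays (L/R per hop): 0.15, 0.0167213, 0.0443478, 0.024878 ms; sum = 0.235947 ms.
Propagation delays (d/s per hop): 0.146667, 0.00704348, 0.000703518, 0.0017 ms; sum = 0.156114 ms.
End-to-end = 0.392 ms.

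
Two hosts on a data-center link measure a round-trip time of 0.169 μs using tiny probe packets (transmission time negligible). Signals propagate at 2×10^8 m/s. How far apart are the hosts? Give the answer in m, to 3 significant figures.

One-way propagation = RTT/2 = 0.0845 μs.
d = s × t = 200000000 × 8.45e-08 = 16.9 m.

16.9 m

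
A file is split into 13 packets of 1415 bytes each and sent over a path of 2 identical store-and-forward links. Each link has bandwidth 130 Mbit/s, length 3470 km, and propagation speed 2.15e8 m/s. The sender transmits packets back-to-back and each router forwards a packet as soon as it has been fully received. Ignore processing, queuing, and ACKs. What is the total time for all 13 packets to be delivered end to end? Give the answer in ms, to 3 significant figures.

33.5 ms

Per-hop transmission t_tx = L/R = 11320/130000000 = 0.0870769 ms.
Per-hop propagation t_prop = 3470000/215000000 = 16.1395 ms.
Pipeline fill: first packet needs 2·t_tx to clear all hops; remaining 12 packets each add one t_tx.
Total = (2+13-1)·t_tx + 2·t_prop = 14·0.0870769 + 2·16.1395 = 33.5 ms.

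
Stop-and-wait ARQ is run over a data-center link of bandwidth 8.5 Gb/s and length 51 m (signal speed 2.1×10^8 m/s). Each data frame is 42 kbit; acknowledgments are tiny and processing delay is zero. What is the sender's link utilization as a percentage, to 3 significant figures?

t_tx = L/R = 42000/8500000000 = 4.94118e-06 s.
t_prop = 51/210000000 = 2.42857e-07 s; RTT = 4.85714e-07 s.
Cycle = t_tx + RTT = 5.42689e-06 s.
Utilization = t_tx / cycle = 4.94118e-06/5.42689e-06 = 91.0 %.

91.0 %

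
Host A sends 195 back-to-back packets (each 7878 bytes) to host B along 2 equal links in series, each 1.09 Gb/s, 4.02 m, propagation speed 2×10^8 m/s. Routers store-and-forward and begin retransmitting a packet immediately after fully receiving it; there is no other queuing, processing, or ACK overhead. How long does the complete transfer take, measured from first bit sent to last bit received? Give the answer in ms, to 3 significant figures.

11.3 ms

Per-hop transmission t_tx = L/R = 63024/1090000000 = 0.0578202 ms.
Per-hop propagation t_prop = 4.02/200000000 = 2.01e-05 ms.
Pipeline fill: first packet needs 2·t_tx to clear all hops; remaining 194 packets each add one t_tx.
Total = (2+195-1)·t_tx + 2·t_prop = 196·0.0578202 + 2·2.01e-05 = 11.3 ms.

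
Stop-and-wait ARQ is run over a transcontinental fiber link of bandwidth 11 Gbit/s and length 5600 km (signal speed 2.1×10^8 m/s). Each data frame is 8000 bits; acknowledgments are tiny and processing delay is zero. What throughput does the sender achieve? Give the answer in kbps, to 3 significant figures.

150 kbps

t_tx = L/R = 8000/11000000000 = 7.27273e-07 s.
t_prop = 5600000/210000000 = 0.0266667 s; RTT = 0.0533333 s.
Cycle = t_tx + RTT = 0.0533341 s.
Throughput = L / cycle = 8000 / 0.0533341 = 150 kbps.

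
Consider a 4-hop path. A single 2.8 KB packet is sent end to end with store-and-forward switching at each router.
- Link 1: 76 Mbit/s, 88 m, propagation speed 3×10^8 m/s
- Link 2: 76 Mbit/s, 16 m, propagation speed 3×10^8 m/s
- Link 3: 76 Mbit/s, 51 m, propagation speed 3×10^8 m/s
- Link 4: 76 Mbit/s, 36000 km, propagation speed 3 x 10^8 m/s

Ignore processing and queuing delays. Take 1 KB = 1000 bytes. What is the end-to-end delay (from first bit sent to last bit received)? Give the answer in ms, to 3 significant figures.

L = 22400 bits.
Transmission delay per hop = L/R = 22400/76000000 = 0.294737 ms; 4 hops → 1.17895 ms.
Propagation delays (d/s per hop): 0.000293333, 5.33333e-05, 0.00017, 120 ms; sum = 120.001 ms.
End-to-end = 121 ms.

121 ms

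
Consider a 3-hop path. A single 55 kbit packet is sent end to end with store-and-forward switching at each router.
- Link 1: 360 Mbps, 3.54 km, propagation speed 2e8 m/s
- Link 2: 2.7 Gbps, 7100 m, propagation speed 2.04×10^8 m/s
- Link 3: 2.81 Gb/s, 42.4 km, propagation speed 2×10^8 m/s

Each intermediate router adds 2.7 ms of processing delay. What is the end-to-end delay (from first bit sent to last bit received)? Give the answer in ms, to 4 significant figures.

5.857 ms

L = 55000 bits.
Transmission delays (L/R per hop): 0.152778, 0.0203704, 0.019573 ms; sum = 0.192721 ms.
Propagation delays (d/s per hop): 0.0177, 0.0348039, 0.212 ms; sum = 0.264504 ms.
Processing at 2 router(s): 2 × 2.7 ms = 5.4 ms.
End-to-end = 5.857 ms.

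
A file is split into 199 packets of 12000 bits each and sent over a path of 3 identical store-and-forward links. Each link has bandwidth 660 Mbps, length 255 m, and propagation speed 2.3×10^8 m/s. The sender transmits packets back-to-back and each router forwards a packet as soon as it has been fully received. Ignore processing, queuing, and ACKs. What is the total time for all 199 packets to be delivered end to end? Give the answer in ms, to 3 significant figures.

Per-hop transmission t_tx = L/R = 12000/660000000 = 0.0181818 ms.
Per-hop propagation t_prop = 255/2.3e+08 = 0.0011087 ms.
Pipeline fill: first packet needs 3·t_tx to clear all hops; remaining 198 packets each add one t_tx.
Total = (3+199-1)·t_tx + 3·t_prop = 201·0.0181818 + 3·0.0011087 = 3.66 ms.

3.66 ms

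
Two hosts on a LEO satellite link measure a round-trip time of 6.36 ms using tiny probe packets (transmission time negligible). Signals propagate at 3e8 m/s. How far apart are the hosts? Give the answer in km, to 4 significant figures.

954.0 km

One-way propagation = RTT/2 = 3.18 ms.
d = s × t = 300000000 × 0.00318 = 954.0 km.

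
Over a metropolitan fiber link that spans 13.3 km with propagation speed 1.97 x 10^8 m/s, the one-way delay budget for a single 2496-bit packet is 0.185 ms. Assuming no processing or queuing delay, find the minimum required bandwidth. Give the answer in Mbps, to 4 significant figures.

Propagation delay = 13300 / 197000000 = 0.0675127 ms.
Transmission budget = 0.185 − 0.0675127 = 0.117487 ms.
R ≥ L / t_tx = 2496 bits / 0.000117487 s = 21.24 Mbps.

21.24 Mbps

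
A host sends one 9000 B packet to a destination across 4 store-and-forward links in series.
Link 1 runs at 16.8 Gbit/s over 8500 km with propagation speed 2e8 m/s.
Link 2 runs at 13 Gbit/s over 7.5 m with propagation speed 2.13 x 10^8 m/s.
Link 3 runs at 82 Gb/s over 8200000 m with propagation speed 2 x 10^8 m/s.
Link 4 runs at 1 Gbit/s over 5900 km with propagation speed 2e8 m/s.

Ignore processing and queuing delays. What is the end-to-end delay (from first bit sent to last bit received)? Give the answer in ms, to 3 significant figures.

113 ms

L = 9000 × 8 = 72000 bits.
Transmission delays (L/R per hop): 0.00428571, 0.00553846, 0.000878049, 0.072 ms; sum = 0.0827022 ms.
Propagation delays (d/s per hop): 42.5, 3.52113e-05, 41, 29.5 ms; sum = 113 ms.
End-to-end = 113 ms.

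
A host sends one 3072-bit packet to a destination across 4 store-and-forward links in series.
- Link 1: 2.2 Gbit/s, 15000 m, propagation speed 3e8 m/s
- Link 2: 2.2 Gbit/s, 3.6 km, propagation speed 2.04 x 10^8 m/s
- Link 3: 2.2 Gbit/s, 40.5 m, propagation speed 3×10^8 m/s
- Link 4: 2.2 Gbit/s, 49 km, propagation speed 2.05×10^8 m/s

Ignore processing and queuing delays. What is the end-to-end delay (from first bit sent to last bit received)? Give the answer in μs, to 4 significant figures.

Transmission delay per hop = L/R = 3072/2200000000 = 1.39636 μs; 4 hops → 5.58545 μs.
Propagation delays (d/s per hop): 50, 17.6471, 0.135, 239.024 μs; sum = 306.806 μs.
End-to-end = 312.4 μs.

312.4 μs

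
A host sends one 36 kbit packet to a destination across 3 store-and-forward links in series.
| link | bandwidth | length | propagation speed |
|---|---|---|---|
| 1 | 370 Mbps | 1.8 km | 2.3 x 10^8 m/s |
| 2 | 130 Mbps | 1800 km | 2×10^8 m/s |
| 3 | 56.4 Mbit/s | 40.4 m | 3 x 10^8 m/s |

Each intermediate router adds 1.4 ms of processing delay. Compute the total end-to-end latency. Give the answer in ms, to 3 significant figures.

12.8 ms

L = 36000 bits.
Transmission delays (L/R per hop): 0.0972973, 0.276923, 0.638298 ms; sum = 1.01252 ms.
Propagation delays (d/s per hop): 0.00782609, 9, 0.000134667 ms; sum = 9.00796 ms.
Processing at 2 router(s): 2 × 1.4 ms = 2.8 ms.
End-to-end = 12.8 ms.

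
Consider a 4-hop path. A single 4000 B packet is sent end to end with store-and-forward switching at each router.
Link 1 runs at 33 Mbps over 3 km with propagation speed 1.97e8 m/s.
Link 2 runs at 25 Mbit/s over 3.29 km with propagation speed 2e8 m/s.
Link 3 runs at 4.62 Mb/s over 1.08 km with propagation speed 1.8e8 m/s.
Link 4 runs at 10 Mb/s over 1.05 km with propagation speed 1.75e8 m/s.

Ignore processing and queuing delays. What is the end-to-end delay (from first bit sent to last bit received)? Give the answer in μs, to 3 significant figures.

12400 μs

L = 4000 × 8 = 32000 bits.
Transmission delays (L/R per hop): 969.697, 1280, 6926.41, 3200 μs; sum = 12376.1 μs.
Propagation delays (d/s per hop): 15.2284, 16.45, 6, 6 μs; sum = 43.6784 μs.
End-to-end = 12400 μs.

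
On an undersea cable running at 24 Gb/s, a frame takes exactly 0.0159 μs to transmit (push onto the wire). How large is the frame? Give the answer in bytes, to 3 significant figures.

47.7 bytes

L = R × t_tx = 24000000000 b/s × 1.59e-08 s = 381.6 bits.
In bytes: 381.6 / 8 = 47.7 bytes.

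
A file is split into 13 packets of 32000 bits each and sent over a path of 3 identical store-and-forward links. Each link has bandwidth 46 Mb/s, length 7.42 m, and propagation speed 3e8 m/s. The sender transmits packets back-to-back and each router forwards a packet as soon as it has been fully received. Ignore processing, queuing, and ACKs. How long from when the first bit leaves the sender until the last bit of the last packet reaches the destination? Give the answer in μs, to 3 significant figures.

Per-hop transmission t_tx = L/R = 32000/46000000 = 695.652 μs.
Per-hop propagation t_prop = 7.42/300000000 = 0.0247333 μs.
Pipeline fill: first packet needs 3·t_tx to clear all hops; remaining 12 packets each add one t_tx.
Total = (3+13-1)·t_tx + 3·t_prop = 15·695.652 + 3·0.0247333 = 10400 μs.

10400 μs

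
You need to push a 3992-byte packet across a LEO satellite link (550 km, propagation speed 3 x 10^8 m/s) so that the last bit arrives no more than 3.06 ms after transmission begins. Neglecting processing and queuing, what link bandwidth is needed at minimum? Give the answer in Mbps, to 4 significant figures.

26.03 Mbps

L = 31936 bits.
Propagation delay = 550000 / 300000000 = 1.83333 ms.
Transmission budget = 3.06 − 1.83333 = 1.22667 ms.
R ≥ L / t_tx = 31936 bits / 0.00122667 s = 26.03 Mbps.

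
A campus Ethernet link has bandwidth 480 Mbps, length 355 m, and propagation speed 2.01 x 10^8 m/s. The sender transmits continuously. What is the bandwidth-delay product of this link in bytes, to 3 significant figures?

106 bytes

Propagation delay = 355 / 2.01e+08 = 1.76617e-06 s.
BDP = R × t_prop = 480000000 × 1.76617e-06 = 847.761 bits.
In bytes: 847.761/8 = 106 bytes.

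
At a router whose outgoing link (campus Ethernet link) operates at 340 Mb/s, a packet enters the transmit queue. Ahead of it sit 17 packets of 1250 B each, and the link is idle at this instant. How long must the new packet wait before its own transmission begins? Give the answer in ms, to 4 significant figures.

Each queued packet: L/R = 10000/340000000 = 0.0294118 ms.
17 queued → 0.5 ms.
Queuing delay = 0.5000 ms.

0.5000 ms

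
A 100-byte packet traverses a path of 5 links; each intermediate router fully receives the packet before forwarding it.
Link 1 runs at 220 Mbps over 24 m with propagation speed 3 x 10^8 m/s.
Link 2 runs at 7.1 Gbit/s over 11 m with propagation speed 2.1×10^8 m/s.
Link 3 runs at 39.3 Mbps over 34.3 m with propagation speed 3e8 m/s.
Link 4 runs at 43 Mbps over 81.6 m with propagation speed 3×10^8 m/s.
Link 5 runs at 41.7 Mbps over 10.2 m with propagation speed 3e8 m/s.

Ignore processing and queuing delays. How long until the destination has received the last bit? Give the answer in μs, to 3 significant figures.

62.4 μs

L = 100 × 8 = 800 bits.
Transmission delays (L/R per hop): 3.63636, 0.112676, 20.3562, 18.6047, 19.1847 μs; sum = 61.8946 μs.
Propagation delays (d/s per hop): 0.08, 0.052381, 0.114333, 0.272, 0.034 μs; sum = 0.552714 μs.
End-to-end = 62.4 μs.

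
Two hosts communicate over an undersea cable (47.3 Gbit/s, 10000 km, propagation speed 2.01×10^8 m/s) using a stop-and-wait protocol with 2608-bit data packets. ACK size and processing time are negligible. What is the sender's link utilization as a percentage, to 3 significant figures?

0.0000554 %

t_tx = L/R = 2608/47300000000 = 5.51374e-08 s.
t_prop = 10000000/2.01e+08 = 0.0497512 s; RTT = 0.0995025 s.
Cycle = t_tx + RTT = 0.0995025 s.
Utilization = t_tx / cycle = 5.51374e-08/0.0995025 = 0.0000554 %.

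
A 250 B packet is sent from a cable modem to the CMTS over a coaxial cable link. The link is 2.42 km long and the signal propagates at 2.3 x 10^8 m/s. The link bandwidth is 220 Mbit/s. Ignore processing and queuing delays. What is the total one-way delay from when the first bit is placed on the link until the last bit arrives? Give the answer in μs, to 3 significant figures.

L = 250 × 8 = 2000 bits.
Transmission delay = L/R = 2000 / 220000000 = 9.09091 μs.
Propagation delay = d/s = 2420 m / 2.3e+08 m/s = 10.5217 μs.
Total = 19.6 μs.

19.6 μs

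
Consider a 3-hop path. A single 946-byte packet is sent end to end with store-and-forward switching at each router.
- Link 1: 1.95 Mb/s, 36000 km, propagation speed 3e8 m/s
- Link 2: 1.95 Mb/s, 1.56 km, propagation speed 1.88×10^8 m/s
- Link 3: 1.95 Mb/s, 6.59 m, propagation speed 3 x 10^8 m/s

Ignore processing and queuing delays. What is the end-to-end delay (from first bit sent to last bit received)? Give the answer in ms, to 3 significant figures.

L = 946 × 8 = 7568 bits.
Transmission delay per hop = L/R = 7568/1950000 = 3.88103 ms; 3 hops → 11.6431 ms.
Propagation delays (d/s per hop): 120, 0.00829787, 2.19667e-05 ms; sum = 120.008 ms.
End-to-end = 132 ms.

132 ms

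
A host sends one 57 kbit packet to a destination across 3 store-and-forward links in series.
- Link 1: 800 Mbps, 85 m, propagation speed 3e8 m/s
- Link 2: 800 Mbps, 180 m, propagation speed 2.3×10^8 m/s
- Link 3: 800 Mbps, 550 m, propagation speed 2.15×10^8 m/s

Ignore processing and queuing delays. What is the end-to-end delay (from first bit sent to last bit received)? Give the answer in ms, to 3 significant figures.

L = 57000 bits.
Transmission delay per hop = L/R = 57000/800000000 = 0.07125 ms; 3 hops → 0.21375 ms.
Propagation delays (d/s per hop): 0.000283333, 0.000782609, 0.00255814 ms; sum = 0.00362408 ms.
End-to-end = 0.217 ms.

0.217 ms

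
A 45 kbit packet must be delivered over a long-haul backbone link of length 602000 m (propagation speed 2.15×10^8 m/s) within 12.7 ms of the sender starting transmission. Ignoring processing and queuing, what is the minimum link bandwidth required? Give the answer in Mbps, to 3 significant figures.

4.55 Mbps

Propagation delay = 602000 / 215000000 = 2.8 ms.
Transmission budget = 12.7 − 2.8 = 9.9 ms.
R ≥ L / t_tx = 45000 bits / 0.0099 s = 4.55 Mbps.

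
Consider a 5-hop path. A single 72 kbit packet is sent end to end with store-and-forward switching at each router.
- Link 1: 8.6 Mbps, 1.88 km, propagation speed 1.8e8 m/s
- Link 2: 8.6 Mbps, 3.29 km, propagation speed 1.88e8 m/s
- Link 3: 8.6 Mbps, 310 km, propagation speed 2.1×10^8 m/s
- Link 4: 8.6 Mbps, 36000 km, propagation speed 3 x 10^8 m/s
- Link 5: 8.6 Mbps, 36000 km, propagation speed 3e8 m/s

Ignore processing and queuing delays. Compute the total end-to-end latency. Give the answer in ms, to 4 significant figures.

283.4 ms

L = 72000 bits.
Transmission delay per hop = L/R = 72000/8600000 = 8.37209 ms; 5 hops → 41.8605 ms.
Propagation delays (d/s per hop): 0.0104444, 0.0175, 1.47619, 120, 120 ms; sum = 241.504 ms.
End-to-end = 283.4 ms.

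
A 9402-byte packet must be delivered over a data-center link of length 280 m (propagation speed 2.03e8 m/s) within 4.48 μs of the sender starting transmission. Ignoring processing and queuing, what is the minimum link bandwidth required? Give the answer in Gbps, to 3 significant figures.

24.3 Gbps

L = 75216 bits.
Propagation delay = 280 / 2.03e+08 = 1.37931 μs.
Transmission budget = 4.48 − 1.37931 = 3.10069 μs.
R ≥ L / t_tx = 75216 bits / 3.10069e-06 s = 24.3 Gbps.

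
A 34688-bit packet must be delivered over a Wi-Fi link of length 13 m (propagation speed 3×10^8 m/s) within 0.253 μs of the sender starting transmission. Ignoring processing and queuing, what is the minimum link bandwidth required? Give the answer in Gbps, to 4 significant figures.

165.4 Gbps

Propagation delay = 13 / 300000000 = 0.0433333 μs.
Transmission budget = 0.253 − 0.0433333 = 0.209667 μs.
R ≥ L / t_tx = 34688 bits / 2.09667e-07 s = 165.4 Gbps.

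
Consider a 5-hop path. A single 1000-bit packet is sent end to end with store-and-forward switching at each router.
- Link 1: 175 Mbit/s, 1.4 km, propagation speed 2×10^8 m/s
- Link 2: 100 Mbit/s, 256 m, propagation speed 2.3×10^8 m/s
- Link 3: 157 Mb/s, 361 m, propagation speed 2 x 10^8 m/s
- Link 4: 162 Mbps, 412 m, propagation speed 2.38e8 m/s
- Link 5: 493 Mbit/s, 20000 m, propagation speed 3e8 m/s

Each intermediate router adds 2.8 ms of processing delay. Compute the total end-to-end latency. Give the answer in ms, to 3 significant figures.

Transmission delays (L/R per hop): 0.00571429, 0.01, 0.00636943, 0.00617284, 0.0020284 ms; sum = 0.0302849 ms.
Propagation delays (d/s per hop): 0.007, 0.00111304, 0.001805, 0.00173109, 0.0666667 ms; sum = 0.0783158 ms.
Processing at 4 router(s): 4 × 2.8 ms = 11.2 ms.
End-to-end = 11.3 ms.

11.3 ms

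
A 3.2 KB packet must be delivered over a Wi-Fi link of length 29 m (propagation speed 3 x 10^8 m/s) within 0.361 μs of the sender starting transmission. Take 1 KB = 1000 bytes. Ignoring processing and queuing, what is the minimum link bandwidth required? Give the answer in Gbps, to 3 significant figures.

L = 25600 bits.
Propagation delay = 29 / 300000000 = 0.0966667 μs.
Transmission budget = 0.361 − 0.0966667 = 0.264333 μs.
R ≥ L / t_tx = 25600 bits / 2.64333e-07 s = 96.8 Gbps.

96.8 Gbps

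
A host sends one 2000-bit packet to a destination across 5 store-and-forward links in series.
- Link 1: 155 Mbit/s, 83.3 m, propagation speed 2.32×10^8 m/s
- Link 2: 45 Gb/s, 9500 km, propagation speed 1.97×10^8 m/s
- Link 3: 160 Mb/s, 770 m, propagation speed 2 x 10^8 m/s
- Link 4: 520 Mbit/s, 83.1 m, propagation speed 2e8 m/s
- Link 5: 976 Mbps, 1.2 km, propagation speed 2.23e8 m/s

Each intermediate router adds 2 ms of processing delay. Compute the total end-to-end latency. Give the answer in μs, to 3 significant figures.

56300 μs

Transmission delays (L/R per hop): 12.9032, 0.0444444, 12.5, 3.84615, 2.04918 μs; sum = 31.343 μs.
Propagation delays (d/s per hop): 0.359052, 48223.4, 3.85, 0.4155, 5.38117 μs; sum = 48233.4 μs.
Processing at 4 router(s): 4 × 2 ms = 8000 μs.
End-to-end = 56300 μs.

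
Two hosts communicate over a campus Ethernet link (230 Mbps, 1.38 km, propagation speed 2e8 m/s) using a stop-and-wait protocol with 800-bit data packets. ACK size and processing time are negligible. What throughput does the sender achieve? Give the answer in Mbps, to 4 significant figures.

46.30 Mbps

t_tx = L/R = 800/230000000 = 3.47826e-06 s.
t_prop = 1380/200000000 = 6.9e-06 s; RTT = 1.38e-05 s.
Cycle = t_tx + RTT = 1.72783e-05 s.
Throughput = L / cycle = 800 / 1.72783e-05 = 46.30 Mbps.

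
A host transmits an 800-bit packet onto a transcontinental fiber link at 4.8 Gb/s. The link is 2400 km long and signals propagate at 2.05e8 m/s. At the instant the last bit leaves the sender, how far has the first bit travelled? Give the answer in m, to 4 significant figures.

t_tx = L/R = 800/4800000000 = 1.66667e-07 s.
Distance = s × t_tx = 2.05e+08 × 1.66667e-07 = 34.17 m.

34.17 m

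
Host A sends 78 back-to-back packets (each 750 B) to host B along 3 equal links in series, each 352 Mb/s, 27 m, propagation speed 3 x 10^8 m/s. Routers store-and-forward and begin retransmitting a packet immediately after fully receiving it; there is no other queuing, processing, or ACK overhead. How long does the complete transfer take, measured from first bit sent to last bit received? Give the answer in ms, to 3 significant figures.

1.36 ms

Per-hop transmission t_tx = L/R = 6000/352000000 = 0.0170455 ms.
Per-hop propagation t_prop = 27/300000000 = 9e-05 ms.
Pipeline fill: first packet needs 3·t_tx to clear all hops; remaining 77 packets each add one t_tx.
Total = (3+78-1)·t_tx + 3·t_prop = 80·0.0170455 + 3·9e-05 = 1.36 ms.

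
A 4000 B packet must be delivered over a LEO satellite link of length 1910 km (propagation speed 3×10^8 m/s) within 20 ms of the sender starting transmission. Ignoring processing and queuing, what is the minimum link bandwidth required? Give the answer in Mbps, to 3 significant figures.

L = 32000 bits.
Propagation delay = 1910000 / 300000000 = 6.36667 ms.
Transmission budget = 20 − 6.36667 = 13.6333 ms.
R ≥ L / t_tx = 32000 bits / 0.0136333 s = 2.35 Mbps.

2.35 Mbps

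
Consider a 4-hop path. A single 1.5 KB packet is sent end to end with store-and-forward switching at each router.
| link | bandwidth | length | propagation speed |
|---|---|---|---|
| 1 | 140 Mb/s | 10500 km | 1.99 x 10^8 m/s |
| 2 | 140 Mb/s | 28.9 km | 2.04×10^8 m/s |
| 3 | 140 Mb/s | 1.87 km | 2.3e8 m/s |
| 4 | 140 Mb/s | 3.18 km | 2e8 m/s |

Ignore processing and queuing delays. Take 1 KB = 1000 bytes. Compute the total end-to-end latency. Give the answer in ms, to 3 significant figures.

L = 12000 bits.
Transmission delay per hop = L/R = 12000/140000000 = 0.0857143 ms; 4 hops → 0.342857 ms.
Propagation delays (d/s per hop): 52.7638, 0.141667, 0.00813043, 0.0159 ms; sum = 52.9295 ms.
End-to-end = 53.3 ms.

53.3 ms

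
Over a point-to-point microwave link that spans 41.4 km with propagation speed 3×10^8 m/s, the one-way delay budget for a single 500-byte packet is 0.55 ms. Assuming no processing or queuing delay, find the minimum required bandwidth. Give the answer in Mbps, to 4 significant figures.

9.709 Mbps

L = 4000 bits.
Propagation delay = 41400 / 300000000 = 0.138 ms.
Transmission budget = 0.55 − 0.138 = 0.412 ms.
R ≥ L / t_tx = 4000 bits / 0.000412 s = 9.709 Mbps.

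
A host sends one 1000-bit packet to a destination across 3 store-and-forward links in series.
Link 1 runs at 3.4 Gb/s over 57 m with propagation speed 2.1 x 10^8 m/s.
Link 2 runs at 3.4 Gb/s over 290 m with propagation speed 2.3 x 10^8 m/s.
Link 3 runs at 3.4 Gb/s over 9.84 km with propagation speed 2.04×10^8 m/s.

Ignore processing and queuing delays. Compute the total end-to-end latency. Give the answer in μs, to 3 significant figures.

Transmission delay per hop = L/R = 1000/3400000000 = 0.294118 μs; 3 hops → 0.882353 μs.
Propagation delays (d/s per hop): 0.271429, 1.26087, 48.2353 μs; sum = 49.7676 μs.
End-to-end = 50.6 μs.

50.6 μs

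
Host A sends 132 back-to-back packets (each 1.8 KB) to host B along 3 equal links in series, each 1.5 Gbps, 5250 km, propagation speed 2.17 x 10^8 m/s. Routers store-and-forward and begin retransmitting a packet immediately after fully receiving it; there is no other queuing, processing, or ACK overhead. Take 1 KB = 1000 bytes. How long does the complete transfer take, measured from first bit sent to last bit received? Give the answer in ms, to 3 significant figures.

Per-hop transmission t_tx = L/R = 14400/1500000000 = 0.0096 ms.
Per-hop propagation t_prop = 5250000/217000000 = 24.1935 ms.
Pipeline fill: first packet needs 3·t_tx to clear all hops; remaining 131 packets each add one t_tx.
Total = (3+132-1)·t_tx + 3·t_prop = 134·0.0096 + 3·24.1935 = 73.9 ms.

73.9 ms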